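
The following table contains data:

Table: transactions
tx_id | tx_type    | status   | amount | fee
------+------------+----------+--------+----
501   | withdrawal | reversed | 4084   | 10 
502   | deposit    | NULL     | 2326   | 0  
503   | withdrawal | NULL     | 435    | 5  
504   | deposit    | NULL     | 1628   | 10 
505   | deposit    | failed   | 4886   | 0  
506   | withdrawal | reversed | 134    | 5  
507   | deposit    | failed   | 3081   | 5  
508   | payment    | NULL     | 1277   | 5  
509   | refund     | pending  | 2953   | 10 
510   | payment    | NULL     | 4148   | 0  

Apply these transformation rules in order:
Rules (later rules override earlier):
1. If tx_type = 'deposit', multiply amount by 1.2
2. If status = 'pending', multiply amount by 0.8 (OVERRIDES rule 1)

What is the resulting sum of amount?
26745.6

Step 1: Rule 2 takes priority for records with status = 'pending'
  - 1 records: 2953 × 0.8 = 2362.4
Step 2: Rule 1 applies to remaining records with tx_type = 'deposit'
  - 4 records: 11921 × 1.2 = 14305.2
Step 3: Other records unchanged: 10078
Step 4: Final sum = 2362.4 + 14305.2 + 10078 = 26745.6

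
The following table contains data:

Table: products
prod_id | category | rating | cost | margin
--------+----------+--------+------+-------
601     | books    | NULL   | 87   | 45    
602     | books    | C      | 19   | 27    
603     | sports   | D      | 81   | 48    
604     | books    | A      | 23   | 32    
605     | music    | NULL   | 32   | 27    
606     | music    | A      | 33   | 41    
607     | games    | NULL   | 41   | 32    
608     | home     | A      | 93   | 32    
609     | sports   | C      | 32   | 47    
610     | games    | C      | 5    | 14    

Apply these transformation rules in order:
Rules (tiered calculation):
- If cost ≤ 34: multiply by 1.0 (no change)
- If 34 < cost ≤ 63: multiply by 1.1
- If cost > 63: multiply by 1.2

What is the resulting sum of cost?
502.3

Step 1: Tier 1 (cost ≤ 34): 6 records, sum = 144 × 1.0 = 144.0
Step 2: Tier 2 (34 < cost ≤ 63): 1 records, sum = 41 × 1.1 = 45.1
Step 3: Tier 3 (cost > 63): 3 records, sum = 261 × 1.2 = 313.2
Step 4: Final sum = 144.0 + 45.1 + 313.2 = 502.3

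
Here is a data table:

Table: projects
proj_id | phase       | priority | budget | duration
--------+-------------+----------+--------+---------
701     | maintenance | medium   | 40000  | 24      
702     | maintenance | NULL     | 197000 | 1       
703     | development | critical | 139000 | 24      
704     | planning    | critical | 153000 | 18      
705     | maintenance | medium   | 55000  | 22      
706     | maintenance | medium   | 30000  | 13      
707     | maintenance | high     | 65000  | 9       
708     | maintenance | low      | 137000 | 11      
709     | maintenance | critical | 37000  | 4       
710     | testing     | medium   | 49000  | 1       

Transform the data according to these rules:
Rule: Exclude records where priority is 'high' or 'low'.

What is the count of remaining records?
8

Step 1: Count records to exclude
  - 1 (high) + 1 (low) = 2 records
Step 2: Total records: 10
Step 3: Remaining = 10 - 2 = 8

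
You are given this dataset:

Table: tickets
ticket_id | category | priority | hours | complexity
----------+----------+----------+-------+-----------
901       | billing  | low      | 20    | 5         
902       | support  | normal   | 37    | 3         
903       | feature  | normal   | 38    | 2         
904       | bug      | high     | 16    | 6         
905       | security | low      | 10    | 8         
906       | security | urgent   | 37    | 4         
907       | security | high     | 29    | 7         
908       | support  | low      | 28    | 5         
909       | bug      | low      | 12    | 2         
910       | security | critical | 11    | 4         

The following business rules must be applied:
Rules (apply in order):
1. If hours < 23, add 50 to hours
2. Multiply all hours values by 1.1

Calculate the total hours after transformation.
536.8

Step 1: Apply Rule 1 - Add 50 to records with hours < 23
  - 5 records affected: 69 + (5 × 50) = 319
  - Unaffected records: 169
  - Sum after Rule 1: 488
Step 2: Apply Rule 2 - Multiply all by 1.1
  - 488 × 1.1 = 536.8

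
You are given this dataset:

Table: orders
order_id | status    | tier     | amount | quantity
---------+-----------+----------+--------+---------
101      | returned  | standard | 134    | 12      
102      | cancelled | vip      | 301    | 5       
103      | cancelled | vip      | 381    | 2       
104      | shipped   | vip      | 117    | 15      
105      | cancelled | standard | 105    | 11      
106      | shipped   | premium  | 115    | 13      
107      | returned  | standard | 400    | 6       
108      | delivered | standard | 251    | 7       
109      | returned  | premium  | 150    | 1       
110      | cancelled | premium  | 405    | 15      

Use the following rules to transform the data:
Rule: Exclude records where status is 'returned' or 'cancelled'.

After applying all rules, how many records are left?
3

Step 1: Count records to exclude
  - 3 (returned) + 4 (cancelled) = 7 records
Step 2: Total records: 10
Step 3: Remaining = 10 - 7 = 3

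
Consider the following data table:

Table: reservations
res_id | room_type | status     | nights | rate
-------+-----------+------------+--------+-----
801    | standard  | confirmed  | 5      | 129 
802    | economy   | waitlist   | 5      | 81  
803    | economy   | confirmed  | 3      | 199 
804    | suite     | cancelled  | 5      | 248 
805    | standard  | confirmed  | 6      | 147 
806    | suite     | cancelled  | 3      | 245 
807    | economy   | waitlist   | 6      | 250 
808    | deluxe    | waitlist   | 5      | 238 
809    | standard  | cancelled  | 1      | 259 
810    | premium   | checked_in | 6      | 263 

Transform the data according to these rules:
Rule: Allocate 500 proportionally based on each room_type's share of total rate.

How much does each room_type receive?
deluxe: 57.8, economy: 128.7, premium: 63.87, standard: 129.92, suite: 119.72

Step 1: Calculate total rate = 2059
Step 2: Calculate each room_type's proportion:
  deluxe: 238/2059 = 11.56% → 57.8
  economy: 530/2059 = 25.74% → 128.7
  premium: 263/2059 = 12.77% → 63.87
  standard: 535/2059 = 25.98% → 129.92
  suite: 493/2059 = 23.94% → 119.72
Step 3: Verify: sum of allocations ≈ 500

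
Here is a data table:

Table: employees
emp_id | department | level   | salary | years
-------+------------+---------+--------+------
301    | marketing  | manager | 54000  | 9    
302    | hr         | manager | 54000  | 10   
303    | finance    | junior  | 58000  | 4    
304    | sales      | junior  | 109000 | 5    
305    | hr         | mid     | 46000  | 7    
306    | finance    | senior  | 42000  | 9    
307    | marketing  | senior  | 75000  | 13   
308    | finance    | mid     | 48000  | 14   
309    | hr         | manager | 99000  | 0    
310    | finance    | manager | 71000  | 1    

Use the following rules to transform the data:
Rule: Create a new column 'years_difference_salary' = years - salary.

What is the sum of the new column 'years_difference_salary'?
-655928

Step 1: For each record, compute years - salary
Example calculations:
  9 - 54000 = -53991
  10 - 54000 = -53990
  4 - 58000 = -57996
  ...
Step 2: Sum all derived values
Step 3: Total = -655928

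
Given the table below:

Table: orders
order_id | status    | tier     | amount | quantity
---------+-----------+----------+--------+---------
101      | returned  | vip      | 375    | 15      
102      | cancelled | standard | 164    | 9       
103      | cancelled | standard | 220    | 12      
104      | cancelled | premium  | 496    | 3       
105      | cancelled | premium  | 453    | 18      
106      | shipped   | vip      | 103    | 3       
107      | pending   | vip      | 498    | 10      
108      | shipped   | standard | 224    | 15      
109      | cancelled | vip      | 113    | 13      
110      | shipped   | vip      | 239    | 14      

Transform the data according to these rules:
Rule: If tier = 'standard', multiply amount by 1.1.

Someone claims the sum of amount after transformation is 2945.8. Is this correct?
Yes, the result is correct.

Step 1: Calculate the correct sum after transformation
Step 2: Apply multiplier 1.1 to records where tier = 'standard'
Step 3: Correct result = 2945.8
Step 4: Claimed result = 2945.8
Step 5: 2945.8 = 2945.8 ✓
Conclusion: The claimed result is correct.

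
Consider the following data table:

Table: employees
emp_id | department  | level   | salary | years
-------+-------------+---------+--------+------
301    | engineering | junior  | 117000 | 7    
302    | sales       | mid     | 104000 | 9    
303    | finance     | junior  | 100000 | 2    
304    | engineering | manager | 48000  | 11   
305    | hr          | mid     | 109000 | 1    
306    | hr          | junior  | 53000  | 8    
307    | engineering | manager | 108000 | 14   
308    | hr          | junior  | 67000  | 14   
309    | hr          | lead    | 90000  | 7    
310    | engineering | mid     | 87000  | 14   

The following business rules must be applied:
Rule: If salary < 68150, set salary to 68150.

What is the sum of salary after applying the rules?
919450

Step 1: 3 records have salary < 68150
Step 2: These records originally summed to 168000
Step 3: After setting to minimum: 3 × 68150 = 204450
Step 4: Unaffected records sum: 715000
Step 5: Final sum = 204450 + 715000 = 919450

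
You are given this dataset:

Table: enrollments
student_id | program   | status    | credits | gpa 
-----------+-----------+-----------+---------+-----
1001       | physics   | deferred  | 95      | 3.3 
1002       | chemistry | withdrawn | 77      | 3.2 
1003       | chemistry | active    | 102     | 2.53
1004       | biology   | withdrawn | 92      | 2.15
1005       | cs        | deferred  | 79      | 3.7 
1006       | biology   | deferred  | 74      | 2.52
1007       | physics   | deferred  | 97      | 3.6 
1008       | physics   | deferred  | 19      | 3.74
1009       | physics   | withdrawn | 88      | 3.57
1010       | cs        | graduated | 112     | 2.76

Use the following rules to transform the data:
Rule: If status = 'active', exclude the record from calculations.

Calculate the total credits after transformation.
733

Step 1: Identify records where status = 'active'
Step 2: The excluded records sum to 102
Step 3: Original total credits = 835
Step 4: Remaining total = 835 - 102 = 733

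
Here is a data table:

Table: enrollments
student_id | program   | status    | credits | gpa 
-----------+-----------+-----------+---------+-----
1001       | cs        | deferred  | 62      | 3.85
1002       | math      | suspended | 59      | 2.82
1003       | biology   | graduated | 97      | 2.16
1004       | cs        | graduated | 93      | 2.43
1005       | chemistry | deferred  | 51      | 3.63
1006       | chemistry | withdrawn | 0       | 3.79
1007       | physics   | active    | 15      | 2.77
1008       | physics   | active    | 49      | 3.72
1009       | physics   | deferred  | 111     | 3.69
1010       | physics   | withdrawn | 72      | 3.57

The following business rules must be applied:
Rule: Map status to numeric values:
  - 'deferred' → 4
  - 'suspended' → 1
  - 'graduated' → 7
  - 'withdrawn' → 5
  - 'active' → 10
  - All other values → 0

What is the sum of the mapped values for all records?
57

Step 1: Apply mapping to each record
Step 2: Count by status:
  'deferred': 3 records × 4 = 12
  'suspended': 1 records × 1 = 1
  'graduated': 2 records × 7 = 14
  'withdrawn': 2 records × 5 = 10
  'active': 2 records × 10 = 20
Step 3: Sum all mapped values = 57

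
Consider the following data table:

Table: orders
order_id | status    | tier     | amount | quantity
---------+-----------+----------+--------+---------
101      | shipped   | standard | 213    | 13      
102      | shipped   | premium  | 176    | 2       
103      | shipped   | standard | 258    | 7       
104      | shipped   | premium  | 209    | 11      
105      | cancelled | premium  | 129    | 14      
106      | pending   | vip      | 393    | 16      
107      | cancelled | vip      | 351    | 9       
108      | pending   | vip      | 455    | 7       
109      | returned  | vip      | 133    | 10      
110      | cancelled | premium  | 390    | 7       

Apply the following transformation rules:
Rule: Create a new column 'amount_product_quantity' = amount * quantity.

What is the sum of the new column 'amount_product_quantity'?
25724

Step 1: For each record, compute amount * quantity
Example calculations:
  213 * 13 = 2769
  176 * 2 = 352
  258 * 7 = 1806
  ...
Step 2: Sum all derived values
Step 3: Total = 25724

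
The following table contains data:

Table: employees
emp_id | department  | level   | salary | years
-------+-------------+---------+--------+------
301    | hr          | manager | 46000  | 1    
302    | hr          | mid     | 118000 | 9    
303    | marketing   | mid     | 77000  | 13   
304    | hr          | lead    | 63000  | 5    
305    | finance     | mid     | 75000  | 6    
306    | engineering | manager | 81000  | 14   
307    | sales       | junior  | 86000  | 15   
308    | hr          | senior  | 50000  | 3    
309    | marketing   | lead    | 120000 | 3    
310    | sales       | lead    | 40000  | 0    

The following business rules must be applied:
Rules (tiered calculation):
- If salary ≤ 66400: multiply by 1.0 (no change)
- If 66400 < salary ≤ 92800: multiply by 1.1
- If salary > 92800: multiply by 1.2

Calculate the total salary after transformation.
835500.0

Step 1: Tier 1 (salary ≤ 66400): 4 records, sum = 199000 × 1.0 = 199000.0
Step 2: Tier 2 (66400 < salary ≤ 92800): 4 records, sum = 319000 × 1.1 = 350900.0
Step 3: Tier 3 (salary > 92800): 2 records, sum = 238000 × 1.2 = 285600.0
Step 4: Final sum = 199000.0 + 350900.0 + 285600.0 = 835500.0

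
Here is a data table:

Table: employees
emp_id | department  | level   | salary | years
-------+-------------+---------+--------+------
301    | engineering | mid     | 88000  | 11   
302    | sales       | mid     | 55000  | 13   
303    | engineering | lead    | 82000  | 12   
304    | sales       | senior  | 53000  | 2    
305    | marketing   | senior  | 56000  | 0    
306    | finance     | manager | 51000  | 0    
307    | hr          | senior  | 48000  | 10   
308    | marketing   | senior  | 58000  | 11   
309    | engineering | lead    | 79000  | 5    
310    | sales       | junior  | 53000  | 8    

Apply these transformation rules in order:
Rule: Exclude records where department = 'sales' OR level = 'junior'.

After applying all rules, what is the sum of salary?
462000

Step 1: Find records where department = 'sales' OR level = 'junior'
Step 2: 3 records match, summing to 161000
Step 3: Original sum: 623000
Step 4: Remaining sum = 623000 - 161000 = 462000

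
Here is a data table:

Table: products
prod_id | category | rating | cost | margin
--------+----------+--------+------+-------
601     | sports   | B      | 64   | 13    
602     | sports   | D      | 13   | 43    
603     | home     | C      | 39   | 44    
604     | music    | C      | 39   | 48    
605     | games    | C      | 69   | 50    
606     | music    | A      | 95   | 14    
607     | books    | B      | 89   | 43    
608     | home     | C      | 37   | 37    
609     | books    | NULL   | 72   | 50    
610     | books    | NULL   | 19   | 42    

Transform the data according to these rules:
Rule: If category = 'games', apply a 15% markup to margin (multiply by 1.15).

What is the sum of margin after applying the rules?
391.5

Step 1: Records with category = 'games' have total margin = 50
Step 2: Apply multiplier: 50 × 1.15 = 57.5
Step 3: Other records total: 334
Step 4: Final sum = 57.5 + 334 = 391.5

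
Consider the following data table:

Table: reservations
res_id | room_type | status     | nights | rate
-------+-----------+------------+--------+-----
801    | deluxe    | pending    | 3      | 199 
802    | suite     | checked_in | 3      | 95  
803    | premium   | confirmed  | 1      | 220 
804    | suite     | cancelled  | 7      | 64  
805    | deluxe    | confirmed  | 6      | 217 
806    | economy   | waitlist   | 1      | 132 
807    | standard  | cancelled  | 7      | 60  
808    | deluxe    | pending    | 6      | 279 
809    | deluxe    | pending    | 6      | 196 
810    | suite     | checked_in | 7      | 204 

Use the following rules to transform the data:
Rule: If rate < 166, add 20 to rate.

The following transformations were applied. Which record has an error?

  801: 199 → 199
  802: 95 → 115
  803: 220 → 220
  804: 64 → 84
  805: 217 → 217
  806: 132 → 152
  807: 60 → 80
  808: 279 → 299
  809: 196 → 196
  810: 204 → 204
Record 808 has an error. The correct transformed value should be 279, not 299.

Step 1: Check each record against the rule
Step 2: Record 808 has rate = 279
Step 3: Since 279 >= 166, the bonus should not have been applied
Step 4: Correct value = 279, but claimed value = 299
Conclusion: Record 808 has the error.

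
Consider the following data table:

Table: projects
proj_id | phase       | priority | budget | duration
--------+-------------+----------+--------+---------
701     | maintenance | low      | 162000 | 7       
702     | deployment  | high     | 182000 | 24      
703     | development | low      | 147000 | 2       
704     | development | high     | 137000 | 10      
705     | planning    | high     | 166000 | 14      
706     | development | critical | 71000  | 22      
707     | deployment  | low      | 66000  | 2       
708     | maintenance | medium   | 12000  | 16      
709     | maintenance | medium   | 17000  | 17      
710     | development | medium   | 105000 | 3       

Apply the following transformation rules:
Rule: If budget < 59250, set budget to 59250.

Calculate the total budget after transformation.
1154500

Step 1: 2 records have budget < 59250
Step 2: These records originally summed to 29000
Step 3: After setting to minimum: 2 × 59250 = 118500
Step 4: Unaffected records sum: 1036000
Step 5: Final sum = 118500 + 1036000 = 1154500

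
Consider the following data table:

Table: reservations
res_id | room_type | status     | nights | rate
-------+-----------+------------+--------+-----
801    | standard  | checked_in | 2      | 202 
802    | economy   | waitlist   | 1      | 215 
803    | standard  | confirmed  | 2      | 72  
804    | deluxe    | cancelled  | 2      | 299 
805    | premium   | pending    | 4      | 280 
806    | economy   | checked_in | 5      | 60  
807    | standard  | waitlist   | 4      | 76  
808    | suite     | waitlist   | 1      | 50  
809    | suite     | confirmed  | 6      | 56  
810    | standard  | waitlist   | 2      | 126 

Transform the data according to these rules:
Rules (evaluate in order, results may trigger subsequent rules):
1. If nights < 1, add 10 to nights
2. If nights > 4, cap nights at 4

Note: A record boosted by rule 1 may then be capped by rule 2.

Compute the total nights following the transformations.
26

Step 1: Apply rule 1 to records with nights < 1
  - 0 records get bonus of 10
  - Of these, 0 records then exceed 4 and get capped
Step 2: Apply rule 2 to records with nights > 4
  - 2 records (original) are capped
Step 3: Calculate final sum = 26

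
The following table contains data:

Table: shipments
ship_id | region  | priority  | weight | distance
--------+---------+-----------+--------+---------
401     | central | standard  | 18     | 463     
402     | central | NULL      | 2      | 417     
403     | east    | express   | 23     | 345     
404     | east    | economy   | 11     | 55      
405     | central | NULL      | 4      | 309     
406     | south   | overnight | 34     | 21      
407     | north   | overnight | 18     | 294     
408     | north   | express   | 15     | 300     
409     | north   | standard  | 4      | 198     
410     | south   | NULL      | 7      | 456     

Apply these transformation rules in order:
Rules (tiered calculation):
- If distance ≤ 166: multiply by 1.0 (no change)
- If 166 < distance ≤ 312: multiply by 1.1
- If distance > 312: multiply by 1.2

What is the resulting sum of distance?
3304.3

Step 1: Tier 1 (distance ≤ 166): 2 records, sum = 76 × 1.0 = 76.0
Step 2: Tier 2 (166 < distance ≤ 312): 4 records, sum = 1101 × 1.1 = 1211.1
Step 3: Tier 3 (distance > 312): 4 records, sum = 1681 × 1.2 = 2017.2
Step 4: Final sum = 76.0 + 1211.1 + 2017.2 = 3304.3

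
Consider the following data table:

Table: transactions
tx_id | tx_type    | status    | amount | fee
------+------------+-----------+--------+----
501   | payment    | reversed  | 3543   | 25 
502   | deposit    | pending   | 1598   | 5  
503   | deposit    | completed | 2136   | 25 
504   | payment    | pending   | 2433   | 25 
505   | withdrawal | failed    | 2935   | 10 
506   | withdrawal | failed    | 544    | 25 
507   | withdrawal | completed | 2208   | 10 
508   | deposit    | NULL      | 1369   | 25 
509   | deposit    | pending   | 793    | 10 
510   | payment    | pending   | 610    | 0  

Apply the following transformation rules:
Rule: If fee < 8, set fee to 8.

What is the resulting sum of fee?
171

Step 1: 2 records have fee < 8
Step 2: These records originally summed to 5
Step 3: After setting to minimum: 2 × 8 = 16
Step 4: Unaffected records sum: 155
Step 5: Final sum = 16 + 155 = 171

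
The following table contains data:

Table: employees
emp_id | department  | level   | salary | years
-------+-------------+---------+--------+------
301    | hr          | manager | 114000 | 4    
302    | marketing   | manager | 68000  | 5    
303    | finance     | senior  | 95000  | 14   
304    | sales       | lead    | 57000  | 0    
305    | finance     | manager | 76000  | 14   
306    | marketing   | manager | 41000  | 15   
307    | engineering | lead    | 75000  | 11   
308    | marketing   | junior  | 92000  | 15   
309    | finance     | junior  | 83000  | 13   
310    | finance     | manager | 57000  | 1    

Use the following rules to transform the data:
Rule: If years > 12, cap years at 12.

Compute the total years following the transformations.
81

Step 1: 5 records have years > 12
Step 2: These records originally summed to 71
Step 3: After capping: 5 × 12 = 60
Step 4: Unaffected records sum: 21
Step 5: Final sum = 60 + 21 = 81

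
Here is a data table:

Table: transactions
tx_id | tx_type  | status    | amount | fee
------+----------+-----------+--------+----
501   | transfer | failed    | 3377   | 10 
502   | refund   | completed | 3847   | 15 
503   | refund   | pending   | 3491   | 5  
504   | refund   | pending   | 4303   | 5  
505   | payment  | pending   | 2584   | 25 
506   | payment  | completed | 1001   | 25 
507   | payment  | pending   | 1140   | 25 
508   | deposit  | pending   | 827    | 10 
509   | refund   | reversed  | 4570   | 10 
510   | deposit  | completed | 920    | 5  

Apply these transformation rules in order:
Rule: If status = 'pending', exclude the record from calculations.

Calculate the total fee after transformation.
65

Step 1: Identify records where status = 'pending'
Step 2: The excluded records sum to 70
Step 3: Original total fee = 135
Step 4: Remaining total = 135 - 70 = 65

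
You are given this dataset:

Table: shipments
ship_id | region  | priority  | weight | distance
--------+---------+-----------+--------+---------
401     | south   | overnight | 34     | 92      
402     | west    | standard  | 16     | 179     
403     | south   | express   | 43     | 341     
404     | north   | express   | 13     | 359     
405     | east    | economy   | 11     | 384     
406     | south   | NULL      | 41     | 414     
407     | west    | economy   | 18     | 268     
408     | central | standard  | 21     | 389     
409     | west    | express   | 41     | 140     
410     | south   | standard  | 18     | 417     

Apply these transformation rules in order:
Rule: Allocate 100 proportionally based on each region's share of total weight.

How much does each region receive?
central: 8.2, east: 4.3, north: 5.08, south: 53.12, west: 29.3

Step 1: Calculate total weight = 256
Step 2: Calculate each region's proportion:
  central: 21/256 = 8.20% → 8.2
  east: 11/256 = 4.30% → 4.3
  north: 13/256 = 5.08% → 5.08
  south: 136/256 = 53.12% → 53.12
  west: 75/256 = 29.30% → 29.3
Step 3: Verify: sum of allocations ≈ 100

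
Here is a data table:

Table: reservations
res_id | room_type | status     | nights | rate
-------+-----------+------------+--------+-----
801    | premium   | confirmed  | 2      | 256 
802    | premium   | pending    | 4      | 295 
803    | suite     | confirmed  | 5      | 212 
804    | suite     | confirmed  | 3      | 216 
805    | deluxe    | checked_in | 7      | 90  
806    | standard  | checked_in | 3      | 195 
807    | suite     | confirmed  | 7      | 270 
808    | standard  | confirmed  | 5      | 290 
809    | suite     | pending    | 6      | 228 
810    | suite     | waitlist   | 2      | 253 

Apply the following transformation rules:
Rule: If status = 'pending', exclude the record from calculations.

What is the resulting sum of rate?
1782

Step 1: Identify records where status = 'pending'
Step 2: The excluded records sum to 523
Step 3: Original total rate = 2305
Step 4: Remaining total = 2305 - 523 = 1782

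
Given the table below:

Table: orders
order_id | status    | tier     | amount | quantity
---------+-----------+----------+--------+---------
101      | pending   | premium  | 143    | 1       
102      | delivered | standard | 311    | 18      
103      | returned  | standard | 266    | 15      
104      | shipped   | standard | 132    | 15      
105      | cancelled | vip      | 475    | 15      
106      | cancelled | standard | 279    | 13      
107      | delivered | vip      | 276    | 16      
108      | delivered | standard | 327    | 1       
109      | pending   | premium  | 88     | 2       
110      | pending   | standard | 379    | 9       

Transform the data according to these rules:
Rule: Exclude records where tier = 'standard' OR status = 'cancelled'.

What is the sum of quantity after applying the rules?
19

Step 1: Find records where tier = 'standard' OR status = 'cancelled'
Step 2: 7 records match, summing to 86
Step 3: Original sum: 105
Step 4: Remaining sum = 105 - 86 = 19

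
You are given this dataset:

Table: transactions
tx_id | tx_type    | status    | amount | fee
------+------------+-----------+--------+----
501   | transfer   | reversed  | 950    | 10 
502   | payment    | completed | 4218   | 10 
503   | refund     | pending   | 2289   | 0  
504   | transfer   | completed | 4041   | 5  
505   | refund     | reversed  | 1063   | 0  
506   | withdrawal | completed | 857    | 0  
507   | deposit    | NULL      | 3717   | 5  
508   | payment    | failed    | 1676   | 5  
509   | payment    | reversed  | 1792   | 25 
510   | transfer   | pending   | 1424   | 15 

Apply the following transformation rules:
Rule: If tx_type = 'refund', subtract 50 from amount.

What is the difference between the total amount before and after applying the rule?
100

Step 1: Original sum of amount = 22027
Step 2: 2 records have tx_type = 'refund'
Step 3: Each affected record changes by -50
Step 4: Total change = 2 × -50 = -100
Step 5: New sum = 22027 + -100 = 21927
Step 6: Difference = |21927 - 22027| = 100
        (Sum decreased by 100)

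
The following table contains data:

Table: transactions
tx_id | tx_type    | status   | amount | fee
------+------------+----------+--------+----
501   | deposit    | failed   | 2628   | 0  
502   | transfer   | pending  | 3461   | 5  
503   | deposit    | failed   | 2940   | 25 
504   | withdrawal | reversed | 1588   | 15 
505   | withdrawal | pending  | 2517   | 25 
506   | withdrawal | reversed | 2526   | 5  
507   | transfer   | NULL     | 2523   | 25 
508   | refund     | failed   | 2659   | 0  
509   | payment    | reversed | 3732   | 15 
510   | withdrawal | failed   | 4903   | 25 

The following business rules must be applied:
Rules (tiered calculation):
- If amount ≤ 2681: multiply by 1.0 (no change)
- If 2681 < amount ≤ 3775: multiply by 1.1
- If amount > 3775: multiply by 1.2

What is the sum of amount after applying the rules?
31470.9

Step 1: Tier 1 (amount ≤ 2681): 6 records, sum = 14441 × 1.0 = 14441.0
Step 2: Tier 2 (2681 < amount ≤ 3775): 3 records, sum = 10133 × 1.1 = 11146.3
Step 3: Tier 3 (amount > 3775): 1 records, sum = 4903 × 1.2 = 5883.6
Step 4: Final sum = 14441.0 + 11146.3 + 5883.6 = 31470.9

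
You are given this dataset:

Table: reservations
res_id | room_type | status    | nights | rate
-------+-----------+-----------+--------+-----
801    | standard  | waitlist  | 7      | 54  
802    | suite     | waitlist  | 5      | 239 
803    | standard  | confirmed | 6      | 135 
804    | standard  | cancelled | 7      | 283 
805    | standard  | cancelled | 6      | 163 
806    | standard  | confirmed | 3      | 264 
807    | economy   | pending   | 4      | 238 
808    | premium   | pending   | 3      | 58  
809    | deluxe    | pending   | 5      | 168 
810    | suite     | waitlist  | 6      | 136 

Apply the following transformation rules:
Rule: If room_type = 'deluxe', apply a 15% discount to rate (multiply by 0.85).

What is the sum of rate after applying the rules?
1712.8

Step 1: Records with room_type = 'deluxe' have total rate = 168
Step 2: Apply multiplier: 168 × 0.85 = 142.8
Step 3: Other records total: 1570
Step 4: Final sum = 142.8 + 1570 = 1712.8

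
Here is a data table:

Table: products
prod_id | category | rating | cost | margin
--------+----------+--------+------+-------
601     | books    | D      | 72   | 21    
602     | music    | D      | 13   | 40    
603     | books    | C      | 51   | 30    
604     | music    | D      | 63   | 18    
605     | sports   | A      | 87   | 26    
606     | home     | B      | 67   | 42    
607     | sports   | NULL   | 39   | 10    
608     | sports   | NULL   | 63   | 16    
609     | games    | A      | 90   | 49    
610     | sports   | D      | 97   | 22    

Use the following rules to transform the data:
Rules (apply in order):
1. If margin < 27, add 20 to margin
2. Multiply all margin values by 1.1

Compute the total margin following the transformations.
433.4

Step 1: Apply Rule 1 - Add 20 to records with margin < 27
  - 6 records affected: 113 + (6 × 20) = 233
  - Unaffected records: 161
  - Sum after Rule 1: 394
Step 2: Apply Rule 2 - Multiply all by 1.1
  - 394 × 1.1 = 433.4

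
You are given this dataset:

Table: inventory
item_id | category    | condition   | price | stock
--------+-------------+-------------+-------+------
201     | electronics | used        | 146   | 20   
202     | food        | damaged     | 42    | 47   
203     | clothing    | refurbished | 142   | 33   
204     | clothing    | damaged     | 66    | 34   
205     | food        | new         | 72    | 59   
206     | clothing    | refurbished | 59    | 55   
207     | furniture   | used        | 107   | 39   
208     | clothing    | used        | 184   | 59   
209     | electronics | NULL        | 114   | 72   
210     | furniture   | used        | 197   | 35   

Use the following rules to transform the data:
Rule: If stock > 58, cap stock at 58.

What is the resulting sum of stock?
437

Step 1: 3 records have stock > 58
Step 2: These records originally summed to 190
Step 3: After capping: 3 × 58 = 174
Step 4: Unaffected records sum: 263
Step 5: Final sum = 174 + 263 = 437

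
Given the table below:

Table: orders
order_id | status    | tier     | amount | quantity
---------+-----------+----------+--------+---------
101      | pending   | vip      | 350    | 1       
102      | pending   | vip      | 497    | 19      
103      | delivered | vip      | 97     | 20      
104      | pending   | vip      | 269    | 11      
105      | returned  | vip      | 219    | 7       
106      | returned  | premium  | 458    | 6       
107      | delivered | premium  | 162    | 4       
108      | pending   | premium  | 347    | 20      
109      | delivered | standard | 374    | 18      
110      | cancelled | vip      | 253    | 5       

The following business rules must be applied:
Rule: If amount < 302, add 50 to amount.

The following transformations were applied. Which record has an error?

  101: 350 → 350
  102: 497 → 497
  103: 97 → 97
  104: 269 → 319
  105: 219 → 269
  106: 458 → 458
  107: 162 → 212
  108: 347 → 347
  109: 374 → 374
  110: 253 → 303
Record 103 has an error. The correct transformed value should be 147, not 97.

Step 1: Check each record against the rule
Step 2: Record 103 has amount = 97
Step 3: Since 97 < 302, the bonus should have been applied
Step 4: Correct value = 147, but claimed value = 97
Conclusion: Record 103 has the error.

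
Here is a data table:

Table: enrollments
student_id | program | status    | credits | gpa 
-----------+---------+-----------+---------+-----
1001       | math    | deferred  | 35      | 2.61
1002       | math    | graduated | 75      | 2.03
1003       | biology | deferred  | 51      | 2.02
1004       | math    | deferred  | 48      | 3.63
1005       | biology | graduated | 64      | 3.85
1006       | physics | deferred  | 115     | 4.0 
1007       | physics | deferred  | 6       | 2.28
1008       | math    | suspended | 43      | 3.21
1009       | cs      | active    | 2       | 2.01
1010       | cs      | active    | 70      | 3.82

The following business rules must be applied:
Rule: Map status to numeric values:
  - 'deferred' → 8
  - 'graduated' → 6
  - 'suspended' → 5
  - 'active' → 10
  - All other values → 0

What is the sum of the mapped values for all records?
77

Step 1: Apply mapping to each record
Step 2: Count by status:
  'deferred': 5 records × 8 = 40
  'graduated': 2 records × 6 = 12
  'suspended': 1 records × 5 = 5
  'active': 2 records × 10 = 20
Step 3: Sum all mapped values = 77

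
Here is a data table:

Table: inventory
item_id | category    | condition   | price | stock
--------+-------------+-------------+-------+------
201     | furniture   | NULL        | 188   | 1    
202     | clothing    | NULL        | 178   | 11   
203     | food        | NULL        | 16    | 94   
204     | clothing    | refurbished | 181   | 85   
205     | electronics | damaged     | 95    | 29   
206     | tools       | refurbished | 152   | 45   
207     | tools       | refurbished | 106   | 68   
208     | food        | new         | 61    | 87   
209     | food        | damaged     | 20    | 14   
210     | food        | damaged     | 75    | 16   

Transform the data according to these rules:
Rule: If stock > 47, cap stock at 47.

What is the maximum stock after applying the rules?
47

Step 1: Original maximum stock = 94
Step 2: Apply cap at 47
Step 3: 4 records had stock > 47 and were capped
Step 4: Maximum after transformation = 47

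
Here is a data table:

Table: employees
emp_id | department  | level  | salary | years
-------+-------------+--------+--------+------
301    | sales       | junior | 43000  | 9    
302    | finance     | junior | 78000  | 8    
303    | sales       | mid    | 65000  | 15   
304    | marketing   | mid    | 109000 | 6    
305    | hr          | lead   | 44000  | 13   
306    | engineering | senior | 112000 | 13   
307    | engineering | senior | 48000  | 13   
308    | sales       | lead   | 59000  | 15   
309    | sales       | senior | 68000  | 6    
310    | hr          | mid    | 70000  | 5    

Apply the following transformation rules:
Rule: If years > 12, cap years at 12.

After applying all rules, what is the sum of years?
94

Step 1: 5 records have years > 12
Step 2: These records originally summed to 69
Step 3: After capping: 5 × 12 = 60
Step 4: Unaffected records sum: 34
Step 5: Final sum = 60 + 34 = 94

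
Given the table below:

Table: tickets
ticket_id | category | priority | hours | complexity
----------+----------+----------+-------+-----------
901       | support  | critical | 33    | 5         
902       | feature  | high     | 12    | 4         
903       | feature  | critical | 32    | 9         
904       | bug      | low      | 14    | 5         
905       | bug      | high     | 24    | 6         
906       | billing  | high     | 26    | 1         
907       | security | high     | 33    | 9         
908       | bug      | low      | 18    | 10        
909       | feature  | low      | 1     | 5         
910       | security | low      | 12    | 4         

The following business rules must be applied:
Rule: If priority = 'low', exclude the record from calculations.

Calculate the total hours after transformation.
160

Step 1: Identify records where priority = 'low'
Step 2: The excluded records sum to 45
Step 3: Original total hours = 205
Step 4: Remaining total = 205 - 45 = 160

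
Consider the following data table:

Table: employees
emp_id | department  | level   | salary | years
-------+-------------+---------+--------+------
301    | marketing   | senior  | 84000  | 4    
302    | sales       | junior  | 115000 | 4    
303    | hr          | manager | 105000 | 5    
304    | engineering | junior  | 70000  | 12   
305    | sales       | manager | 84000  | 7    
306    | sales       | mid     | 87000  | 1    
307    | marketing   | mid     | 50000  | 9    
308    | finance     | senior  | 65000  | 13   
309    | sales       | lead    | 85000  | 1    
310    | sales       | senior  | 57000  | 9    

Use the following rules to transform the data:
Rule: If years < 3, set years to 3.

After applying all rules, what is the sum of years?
69

Step 1: 2 records have years < 3
Step 2: These records originally summed to 2
Step 3: After setting to minimum: 2 × 3 = 6
Step 4: Unaffected records sum: 63
Step 5: Final sum = 6 + 63 = 69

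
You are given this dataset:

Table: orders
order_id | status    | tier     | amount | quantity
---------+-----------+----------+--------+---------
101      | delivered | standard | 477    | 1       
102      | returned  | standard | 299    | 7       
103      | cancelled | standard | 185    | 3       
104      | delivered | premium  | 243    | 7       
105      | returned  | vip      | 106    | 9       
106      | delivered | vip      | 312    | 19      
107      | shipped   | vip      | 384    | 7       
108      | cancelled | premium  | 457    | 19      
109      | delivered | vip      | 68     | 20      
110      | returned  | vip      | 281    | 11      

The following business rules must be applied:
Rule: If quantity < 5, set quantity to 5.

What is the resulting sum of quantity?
109

Step 1: 2 records have quantity < 5
Step 2: These records originally summed to 4
Step 3: After setting to minimum: 2 × 5 = 10
Step 4: Unaffected records sum: 99
Step 5: Final sum = 10 + 99 = 109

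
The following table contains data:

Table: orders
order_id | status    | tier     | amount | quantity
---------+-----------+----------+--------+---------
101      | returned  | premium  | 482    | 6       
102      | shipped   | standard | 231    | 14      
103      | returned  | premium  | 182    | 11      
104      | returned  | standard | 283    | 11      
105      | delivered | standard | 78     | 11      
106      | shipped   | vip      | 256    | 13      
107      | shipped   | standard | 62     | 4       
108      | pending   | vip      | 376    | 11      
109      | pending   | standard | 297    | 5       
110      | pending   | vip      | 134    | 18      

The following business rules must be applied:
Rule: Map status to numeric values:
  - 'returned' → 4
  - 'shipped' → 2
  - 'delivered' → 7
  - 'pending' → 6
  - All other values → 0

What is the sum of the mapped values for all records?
43

Step 1: Apply mapping to each record
Step 2: Count by status:
  'returned': 3 records × 4 = 12
  'shipped': 3 records × 2 = 6
  'delivered': 1 records × 7 = 7
  'pending': 3 records × 6 = 18
Step 3: Sum all mapped values = 43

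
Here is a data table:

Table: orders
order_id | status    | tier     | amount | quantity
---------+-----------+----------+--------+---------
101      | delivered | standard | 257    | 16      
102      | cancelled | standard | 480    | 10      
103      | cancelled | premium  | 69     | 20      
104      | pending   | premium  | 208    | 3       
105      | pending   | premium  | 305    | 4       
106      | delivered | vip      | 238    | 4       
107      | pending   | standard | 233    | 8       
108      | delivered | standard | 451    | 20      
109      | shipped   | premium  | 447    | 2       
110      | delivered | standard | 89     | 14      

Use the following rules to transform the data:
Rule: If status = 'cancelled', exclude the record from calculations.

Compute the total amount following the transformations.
2228

Step 1: Identify records where status = 'cancelled'
Step 2: The excluded records sum to 549
Step 3: Original total amount = 2777
Step 4: Remaining total = 2777 - 549 = 2228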